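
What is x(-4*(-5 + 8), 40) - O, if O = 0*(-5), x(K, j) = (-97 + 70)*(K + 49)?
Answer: -999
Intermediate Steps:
x(K, j) = -1323 - 27*K (x(K, j) = -27*(49 + K) = -1323 - 27*K)
O = 0
x(-4*(-5 + 8), 40) - O = (-1323 - (-108)*(-5 + 8)) - 1*0 = (-1323 - (-108)*3) + 0 = (-1323 - 27*(-12)) + 0 = (-1323 + 324) + 0 = -999 + 0 = -999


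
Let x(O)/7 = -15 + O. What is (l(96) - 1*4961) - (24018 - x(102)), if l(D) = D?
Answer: -28274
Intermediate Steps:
x(O) = -105 + 7*O (x(O) = 7*(-15 + O) = -105 + 7*O)
(l(96) - 1*4961) - (24018 - x(102)) = (96 - 1*4961) - (24018 - (-105 + 7*102)) = (96 - 4961) - (24018 - (-105 + 714)) = -4865 - (24018 - 1*609) = -4865 - (24018 - 609) = -4865 - 1*23409 = -4865 - 23409 = -28274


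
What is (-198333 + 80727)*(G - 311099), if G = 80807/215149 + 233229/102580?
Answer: 403735024631517389397/11034992210 ≈ 3.6587e+10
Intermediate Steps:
G = 58468168181/22069984420 (G = 80807*(1/215149) + 233229*(1/102580) = 80807/215149 + 233229/102580 = 58468168181/22069984420 ≈ 2.6492)
(-198333 + 80727)*(G - 311099) = (-198333 + 80727)*(58468168181/22069984420 - 311099) = -117606*(-6865891614909399/22069984420) = 403735024631517389397/11034992210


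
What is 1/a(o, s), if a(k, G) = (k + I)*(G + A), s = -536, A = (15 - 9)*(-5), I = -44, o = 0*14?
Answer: 1/24904 ≈ 4.0154e-5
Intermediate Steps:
o = 0
A = -30 (A = 6*(-5) = -30)
a(k, G) = (-44 + k)*(-30 + G) (a(k, G) = (k - 44)*(G - 30) = (-44 + k)*(-30 + G))
1/a(o, s) = 1/(1320 - 44*(-536) - 30*0 - 536*0) = 1/(1320 + 23584 + 0 + 0) = 1/24904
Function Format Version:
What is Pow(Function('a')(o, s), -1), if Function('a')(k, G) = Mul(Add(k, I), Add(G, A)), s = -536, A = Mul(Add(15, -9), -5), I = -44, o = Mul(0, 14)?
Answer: Rational(1, 24904) ≈ 4.0154e-5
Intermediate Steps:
o = 0
A = -30 (A = Mul(6, -5) = -30)
Function('a')(k, G) = Mul(Add(-44, k), Add(-30, G)) (Function('a')(k, G) = Mul(Add(k, -44), Add(G, -30)) = Mul(Add(-44, k), Add(-30, G)))
Pow(Function('a')(o, s), -1) = Pow(Add(1320, Mul(-44, -536), Mul(-30, 0), Mul(-536, 0)), -1) = Pow(Add(1320, 23584, 0, 0), -1) = Pow(24904, -1) = Rational(1, 24904)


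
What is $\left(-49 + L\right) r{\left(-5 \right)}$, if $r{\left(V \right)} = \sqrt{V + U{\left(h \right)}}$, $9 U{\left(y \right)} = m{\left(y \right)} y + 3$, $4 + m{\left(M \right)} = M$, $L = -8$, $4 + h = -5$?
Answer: $- 95 \sqrt{3} \approx -164.54$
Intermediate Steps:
$h = -9$ ($h = -4 - 5 = -9$)
$m{\left(M \right)} = -4 + M$
$U{\left(y \right)} = \frac{1}{3} + \frac{y \left(-4 + y\right)}{9}$ ($U{\left(y \right)} = \frac{\left(-4 + y\right) y + 3}{9} = \frac{y \left(-4 + y\right) + 3}{9} = \frac{3 + y \left(-4 + y\right)}{9} = \frac{1}{3} + \frac{y \left(-4 + y\right)}{9}$)
$r{\left(V \right)} = \sqrt{\frac{40}{3} + V}$ ($r{\left(V \right)} = \sqrt{V + \left(\frac{1}{3} + \frac{1}{9} \left(-9\right) \left(-4 - 9\right)\right)} = \sqrt{V + \left(\frac{1}{3} + \frac{1}{9} \left(-9\right) \left(-13\right)\right)} = \sqrt{V + \left(\frac{1}{3} + 13\right)} = \sqrt{V + \frac{40}{3}} = \sqrt{\frac{40}{3} + V}$)
$\left(-49 + L\right) r{\left(-5 \right)} = \left(-49 - 8\right) \frac{\sqrt{120 + 9 \left(-5\right)}}{3} = - 57 \frac{\sqrt{120 - 45}}{3} = - 57 \frac{\sqrt{75}}{3} = - 57 \frac{5 \sqrt{3}}{3} = - 95 \sqrt{3}$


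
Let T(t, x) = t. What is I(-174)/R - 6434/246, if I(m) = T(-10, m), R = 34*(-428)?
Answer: -23406277/894948 ≈ -26.154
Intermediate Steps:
R = -14552
I(m) = -10
I(-174)/R - 6434/246 = -10/(-14552) - 6434/246 = -10*(-1/14552) - 6434*1/246 = 5/7276 - 3217/123 = -23406277/894948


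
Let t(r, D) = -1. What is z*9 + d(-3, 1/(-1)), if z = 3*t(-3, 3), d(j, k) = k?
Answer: -28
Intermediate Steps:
z = -3 (z = 3*(-1) = -3)
z*9 + d(-3, 1/(-1)) = -3*9 + 1/(-1) = -27 - 1 = -28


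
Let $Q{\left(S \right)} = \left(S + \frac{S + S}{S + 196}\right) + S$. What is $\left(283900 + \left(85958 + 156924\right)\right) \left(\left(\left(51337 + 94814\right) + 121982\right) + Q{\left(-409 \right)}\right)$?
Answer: $\frac{9998131489322}{71} \approx 1.4082 \cdot 10^{11}$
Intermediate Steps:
$Q{\left(S \right)} = 2 S + \frac{2 S}{196 + S}$ ($Q{\left(S \right)} = \left(S + \frac{2 S}{196 + S}\right) + S = 2 S + \frac{2 S}{196 + S}$)
$\left(283900 + \left(85958 + 156924\right)\right) \left(\left(\left(51337 + 94814\right) + 121982\right) + Q{\left(-409 \right)}\right) = \left(283900 + \left(85958 + 156924\right)\right) \left(\left(\left(51337 + 94814\right) + 121982\right) + 2 \left(-409\right) \frac{1}{196 - 409} \left(197 - 409\right)\right) = \left(283900 + 242882\right) \left(\left(146151 + 121982\right) + 2 \left(-409\right) \frac{1}{-213} \left(-212\right)\right) = 526782 \left(268133 + 2 \left(-409\right) \left(- \frac{1}{213}\right) \left(-212\right)\right) = 526782 \left(268133 - \frac{173416}{213}\right) = 526782 \cdot \frac{56938913}{213} = \frac{9998131489322}{71}$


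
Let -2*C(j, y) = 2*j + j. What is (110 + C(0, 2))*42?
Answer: 4620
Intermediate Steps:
C(j, y) = -3*j/2 (C(j, y) = -(2*j + j)/2 = -3*j/2)
(110 + C(0, 2))*42 = (110 - 3/2*0)*42 = (110 + 0)*42 = 110*42 = 4620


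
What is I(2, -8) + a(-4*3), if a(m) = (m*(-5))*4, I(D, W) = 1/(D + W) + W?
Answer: 1391/6 ≈ 231.83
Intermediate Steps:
I(D, W) = W + 1/(D + W)
a(m) = -20*m (a(m) = -5*m*4 = -20*m)
I(2, -8) + a(-4*3) = (1 + (-8)**2 + 2*(-8))/(2 - 8) - (-80)*3 = (1 + 64 - 16)/(-6) - 20*(-12) = -1/6*49 + 240 = -49/6 + 240 = 1391/6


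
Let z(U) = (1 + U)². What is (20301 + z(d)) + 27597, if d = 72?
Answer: 53227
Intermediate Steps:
(20301 + z(d)) + 27597 = (20301 + (1 + 72)²) + 27597 = (20301 + 73²) + 27597 = (20301 + 5329) + 27597 = 25630 + 27597 = 53227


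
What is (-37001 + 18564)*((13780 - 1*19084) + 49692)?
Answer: -818381556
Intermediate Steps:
(-37001 + 18564)*((13780 - 1*19084) + 49692) = -18437*((13780 - 19084) + 49692) = -18437*(-5304 + 49692) = -18437*44388 = -818381556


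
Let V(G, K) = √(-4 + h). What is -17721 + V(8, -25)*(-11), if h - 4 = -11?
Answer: -17721 - 11*I*√11 ≈ -17721.0 - 36.483*I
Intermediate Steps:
h = -7 (h = 4 - 11 = -7)
V(G, K) = I*√11 (V(G, K) = √(-4 - 7) = √(-11) = I*√11)
-17721 + V(8, -25)*(-11) = -17721 + (I*√11)*(-11) = -17721 - 11*I*√11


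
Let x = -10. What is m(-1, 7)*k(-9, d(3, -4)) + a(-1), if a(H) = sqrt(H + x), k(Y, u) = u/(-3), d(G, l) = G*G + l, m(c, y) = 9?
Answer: -15 + I*sqrt(11) ≈ -15.0 + 3.3166*I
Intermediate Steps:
d(G, l) = l + G**2 (d(G, l) = G**2 + l = l + G**2)
k(Y, u) = -u/3 (k(Y, u) = u*(-1/3) = -u/3)
a(H) = sqrt(-10 + H) (a(H) = sqrt(H - 10) = sqrt(-10 + H))
m(-1, 7)*k(-9, d(3, -4)) + a(-1) = 9*(-(-4 + 3**2)/3) + sqrt(-10 - 1) = 9*(-(-4 + 9)/3) + sqrt(-11) = 9*(-1/3*5) + I*sqrt(11) = 9*(-5/3) + I*sqrt(11) = -15 + I*sqrt(11)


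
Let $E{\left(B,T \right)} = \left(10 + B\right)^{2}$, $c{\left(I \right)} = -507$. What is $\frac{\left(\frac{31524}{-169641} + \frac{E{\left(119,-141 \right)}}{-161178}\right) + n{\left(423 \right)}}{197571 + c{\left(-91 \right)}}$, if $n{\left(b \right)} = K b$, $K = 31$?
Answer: $\frac{39836994352769}{598689126857808} \approx 0.06654$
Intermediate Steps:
$n{\left(b \right)} = 31 b$
$\frac{\left(\frac{31524}{-169641} + \frac{E{\left(119,-141 \right)}}{-161178}\right) + n{\left(423 \right)}}{197571 + c{\left(-91 \right)}} = \frac{\left(\frac{31524}{-169641} + \frac{\left(10 + 119\right)^{2}}{-161178}\right) + 31 \cdot 423}{197571 - 507} = \frac{\left(31524 \left(- \frac{1}{169641}\right) + 129^{2} \left(- \frac{1}{161178}\right)\right) + 13113}{197064} = \left(\left(- \frac{10508}{56547} + 16641 \left(- \frac{1}{161178}\right)\right) + 13113\right) \frac{1}{197064} = \left(\left(- \frac{10508}{56547} - \frac{5547}{53726}\right) + 13113\right) \frac{1}{197064} = \left(- \frac{878219017}{3038044122} + 13113\right) \frac{1}{197064} = \frac{39836994352769}{3038044122} \cdot \frac{1}{197064} = \frac{39836994352769}{598689126857808}$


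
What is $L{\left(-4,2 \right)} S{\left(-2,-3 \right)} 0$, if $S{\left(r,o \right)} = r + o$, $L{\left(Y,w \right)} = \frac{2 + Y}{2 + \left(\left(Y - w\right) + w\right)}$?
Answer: $0$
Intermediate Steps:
$L{\left(Y,w \right)} = 1$ ($L{\left(Y,w \right)} = \frac{2 + Y}{2 + Y} = 1$)
$S{\left(r,o \right)} = o + r$
$L{\left(-4,2 \right)} S{\left(-2,-3 \right)} 0 = 1 \left(-3 - 2\right) 0 = 1 \left(-5\right) 0 = \left(-5\right) 0 = 0$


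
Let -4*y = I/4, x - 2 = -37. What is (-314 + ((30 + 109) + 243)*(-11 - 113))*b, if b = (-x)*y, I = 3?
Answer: 2503305/8 ≈ 3.1291e+5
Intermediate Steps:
x = -35 (x = 2 - 37 = -35)
y = -3/16 (y = -3/(4*4) = -1/4*3/4 = -3/16 ≈ -0.18750)
b = -105/16 (b = -1*(-35)*(-3/16) = 35*(-3/16) = -105/16 ≈ -6.5625)
(-314 + ((30 + 109) + 243)*(-11 - 113))*b = (-314 + ((30 + 109) + 243)*(-11 - 113))*(-105/16) = (-314 + (139 + 243)*(-124))*(-105/16) = (-314 + 382*(-124))*(-105/16) = (-314 - 47368)*(-105/16) = -47682*(-105/16) = 2503305/8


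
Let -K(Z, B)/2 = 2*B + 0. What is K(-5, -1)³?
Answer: 64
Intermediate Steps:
K(Z, B) = -4*B (K(Z, B) = -2*(2*B + 0) = -4*B)
K(-5, -1)³ = (-4*(-1))³ = 4³ = 64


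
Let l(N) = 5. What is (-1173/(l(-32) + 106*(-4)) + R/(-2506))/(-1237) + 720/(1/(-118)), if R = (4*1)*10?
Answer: -55175885130029/649433659 ≈ -84960.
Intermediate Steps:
R = 40 (R = 4*10 = 40)
(-1173/(l(-32) + 106*(-4)) + R/(-2506))/(-1237) + 720/(1/(-118)) = (-1173/(5 + 106*(-4)) + 40/(-2506))/(-1237) + 720/(1/(-118)) = (-1173/(5 - 424) + 40*(-1/2506))*(-1/1237) + 720/(-1/118) = (-1173/(-419) - 20/1253)*(-1/1237) + 720*(-118) = (-1173*(-1/419) - 20/1253)*(-1/1237) - 84960 = (1173/419 - 20/1253)*(-1/1237) - 84960 = (1461389/525007)*(-1/1237) - 84960 = -1461389/649433659 - 84960 = -55175885130029/649433659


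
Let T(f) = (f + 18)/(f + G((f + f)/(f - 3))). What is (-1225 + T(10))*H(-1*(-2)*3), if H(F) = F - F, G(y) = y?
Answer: 0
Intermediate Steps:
T(f) = (18 + f)/(f + 2*f/(-3 + f)) (T(f) = (f + 18)/(f + (f + f)/(f - 3)) = (18 + f)/(f + (2*f)/(-3 + f)) = (18 + f)/(f + 2*f/(-3 + f)))
H(F) = 0
(-1225 + T(10))*H(-1*(-2)*3) = (-1225 + (-3 + 10)*(18 + 10)/(10*(-1 + 10)))*0 = (-1225 + (⅒)*7*28/9)*0 = (-1225 + (⅒)*(⅑)*7*28)*0 = (-1225 + 98/45)*0 = -55027/45*0 = 0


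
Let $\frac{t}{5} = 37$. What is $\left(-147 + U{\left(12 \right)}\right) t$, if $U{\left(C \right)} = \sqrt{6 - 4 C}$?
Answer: $-27195 + 185 i \sqrt{42} \approx -27195.0 + 1198.9 i$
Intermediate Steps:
$t = 185$ ($t = 5 \cdot 37 = 185$)
$\left(-147 + U{\left(12 \right)}\right) t = \left(-147 + \sqrt{6 - 48}\right) 185 = \left(-147 + \sqrt{-42}\right) 185 = \left(-147 + i \sqrt{42}\right) 185 = -27195 + 185 i \sqrt{42}$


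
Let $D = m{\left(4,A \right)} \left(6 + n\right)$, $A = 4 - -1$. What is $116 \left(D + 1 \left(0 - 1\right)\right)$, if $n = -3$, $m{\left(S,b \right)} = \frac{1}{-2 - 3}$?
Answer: $- \frac{928}{5} \approx -185.6$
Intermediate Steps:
$A = 5$ ($A = 4 + 1 = 5$)
$m{\left(S,b \right)} = - \frac{1}{5}$ ($m{\left(S,b \right)} = \frac{1}{-5} = - \frac{1}{5}$)
$D = - \frac{3}{5}$ ($D = - \frac{6 - 3}{5} = \left(- \frac{1}{5}\right) 3 = - \frac{3}{5} \approx -0.6$)
$116 \left(D + 1 \left(0 - 1\right)\right) = 116 \left(- \frac{3}{5} + 1 \left(0 - 1\right)\right) = 116 \left(- \frac{3}{5} + 1 \left(-1\right)\right) = 116 \left(- \frac{3}{5} - 1\right) = 116 \left(- \frac{8}{5}\right) = - \frac{928}{5}$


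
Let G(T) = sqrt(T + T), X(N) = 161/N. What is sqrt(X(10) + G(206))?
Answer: sqrt(1610 + 200*sqrt(103))/10 ≈ 6.0331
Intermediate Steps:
G(T) = sqrt(2)*sqrt(T) (G(T) = sqrt(2*T) = sqrt(2)*sqrt(T))
sqrt(X(10) + G(206)) = sqrt(161/10 + sqrt(2)*sqrt(206)) = sqrt(161*(1/10) + 2*sqrt(103)) = sqrt(161/10 + 2*sqrt(103))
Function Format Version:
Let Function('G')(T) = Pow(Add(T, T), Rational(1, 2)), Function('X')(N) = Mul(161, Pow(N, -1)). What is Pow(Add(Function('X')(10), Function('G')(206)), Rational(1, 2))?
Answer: Mul(Rational(1, 10), Pow(Add(1610, Mul(200, Pow(103, Rational(1, 2)))), Rational(1, 2))) ≈ 6.0331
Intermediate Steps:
Function('G')(T) = Mul(Pow(2, Rational(1, 2)), Pow(T, Rational(1, 2))) (Function('G')(T) = Pow(Mul(2, T), Rational(1, 2)) = Mul(Pow(2, Rational(1, 2)), Pow(T, Rational(1, 2))))
Pow(Add(Function('X')(10), Function('G')(206)), Rational(1, 2)) = Pow(Add(Mul(161, Pow(10, -1)), Mul(Pow(2, Rational(1, 2)), Pow(206, Rational(1, 2)))), Rational(1, 2)) = Pow(Add(Mul(161, Rational(1, 10)), Mul(2, Pow(103, Rational(1, 2)))), Rational(1, 2)) = Pow(Add(Rational(161, 10), Mul(2, Pow(103, Rational(1, 2)))), Rational(1, 2))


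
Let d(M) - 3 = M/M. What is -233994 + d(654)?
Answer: -233990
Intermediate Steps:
d(M) = 4 (d(M) = 3 + M/M = 3 + 1 = 4)
-233994 + d(654) = -233994 + 4 = -233990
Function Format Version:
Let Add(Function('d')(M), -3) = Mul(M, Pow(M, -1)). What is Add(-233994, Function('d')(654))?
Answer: -233990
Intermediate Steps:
Function('d')(M) = 4 (Function('d')(M) = Add(3, Mul(M, Pow(M, -1))) = Add(3, 1) = 4)
Add(-233994, Function('d')(654)) = Add(-233994, 4) = -233990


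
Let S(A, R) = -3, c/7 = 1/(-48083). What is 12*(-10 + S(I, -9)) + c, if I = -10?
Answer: -1071565/6869 ≈ -156.00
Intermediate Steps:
c = -1/6869 (c = 7/(-48083) = 7*(-1/48083) = -1/6869 ≈ -0.00014558)
12*(-10 + S(I, -9)) + c = 12*(-10 - 3) - 1/6869 = 12*(-13) - 1/6869 = -156 - 1/6869 = -1071565/6869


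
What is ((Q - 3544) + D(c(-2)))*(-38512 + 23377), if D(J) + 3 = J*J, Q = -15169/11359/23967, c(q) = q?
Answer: 4866156870151160/90747051 ≈ 5.3623e+7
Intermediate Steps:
Q = -15169/272241153 (Q = -15169*1/11359*(1/23967) = -15169/11359*1/23967 = -15169/272241153 ≈ -5.5719e-5)
D(J) = -3 + J² (D(J) = -3 + J*J = -3 + J²)
((Q - 3544) + D(c(-2)))*(-38512 + 23377) = ((-15169/272241153 - 3544) + (-3 + (-2)²))*(-38512 + 23377) = (-964822661401/272241153 + (-3 + 4))*(-15135) = (-964822661401/272241153 + 1)*(-15135) = -964550420248/272241153*(-15135) = 4866156870151160/90747051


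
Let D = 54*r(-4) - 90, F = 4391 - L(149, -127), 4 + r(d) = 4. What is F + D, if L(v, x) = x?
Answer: 4428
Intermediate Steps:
r(d) = 0 (r(d) = -4 + 4 = 0)
F = 4518 (F = 4391 - 1*(-127) = 4391 + 127 = 4518)
D = -90 (D = 54*0 - 90 = 0 - 90 = -90)
F + D = 4518 - 90 = 4428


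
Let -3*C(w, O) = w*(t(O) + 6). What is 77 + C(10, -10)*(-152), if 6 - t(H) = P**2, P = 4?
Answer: -5849/3 ≈ -1949.7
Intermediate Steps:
t(H) = -10 (t(H) = 6 - 1*4**2 = 6 - 1*16 = 6 - 16 = -10)
C(w, O) = 4*w/3 (C(w, O) = -w*(-10 + 6)/3 = -w*(-4)/3 = -(-4)*w/3 = 4*w/3)
77 + C(10, -10)*(-152) = 77 + ((4/3)*10)*(-152) = 77 + (40/3)*(-152) = 77 - 6080/3 = -5849/3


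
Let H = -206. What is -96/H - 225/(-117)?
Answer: 3199/1339 ≈ 2.3891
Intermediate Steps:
-96/H - 225/(-117) = -96/(-206) - 225/(-117) = -96*(-1/206) - 225*(-1/117) = 48/103 + 25/13 = 3199/1339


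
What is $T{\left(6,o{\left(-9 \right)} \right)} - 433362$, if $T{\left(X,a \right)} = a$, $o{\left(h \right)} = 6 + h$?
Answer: $-433365$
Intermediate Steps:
$T{\left(6,o{\left(-9 \right)} \right)} - 433362 = \left(6 - 9\right) - 433362 = -3 - 433362 = -433365$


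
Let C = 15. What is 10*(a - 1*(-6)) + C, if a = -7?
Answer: 5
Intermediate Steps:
10*(a - 1*(-6)) + C = 10*(-7 - 1*(-6)) + 15 = 10*(-7 + 6) + 15 = 10*(-1) + 15 = -10 + 15 = 5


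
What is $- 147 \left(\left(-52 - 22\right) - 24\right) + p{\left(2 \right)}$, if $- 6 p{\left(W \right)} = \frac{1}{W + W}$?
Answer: $\frac{345743}{24} \approx 14406.0$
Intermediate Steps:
$p{\left(W \right)} = - \frac{1}{12 W}$ ($p{\left(W \right)} = - \frac{1}{6 \left(W + W\right)} = - \frac{1}{6 \cdot 2 W} = - \frac{\frac{1}{2} \frac{1}{W}}{6} = - \frac{1}{12 W}$)
$- 147 \left(\left(-52 - 22\right) - 24\right) + p{\left(2 \right)} = - 147 \left(\left(-52 - 22\right) - 24\right) - \frac{1}{12 \cdot 2} = - 147 \left(-74 - 24\right) - \frac{1}{24} = \left(-147\right) \left(-98\right) - \frac{1}{24} = 14406 - \frac{1}{24} = \frac{345743}{24}$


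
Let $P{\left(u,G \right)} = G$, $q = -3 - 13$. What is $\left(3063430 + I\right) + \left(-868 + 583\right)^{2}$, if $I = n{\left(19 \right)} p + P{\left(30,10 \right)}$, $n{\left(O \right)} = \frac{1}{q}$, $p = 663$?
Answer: $\frac{50313977}{16} \approx 3.1446 \cdot 10^{6}$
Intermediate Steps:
$q = -16$
$n{\left(O \right)} = - \frac{1}{16}$ ($n{\left(O \right)} = \frac{1}{-16} = - \frac{1}{16}$)
$I = - \frac{503}{16}$ ($I = \left(- \frac{1}{16}\right) 663 + 10 = - \frac{663}{16} + 10 = - \frac{503}{16} \approx -31.438$)
$\left(3063430 + I\right) + \left(-868 + 583\right)^{2} = \left(3063430 - \frac{503}{16}\right) + \left(-868 + 583\right)^{2} = \frac{49014377}{16} + \left(-285\right)^{2} = \frac{49014377}{16} + 81225 = \frac{50313977}{16}$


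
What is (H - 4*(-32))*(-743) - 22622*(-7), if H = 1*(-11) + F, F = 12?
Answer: 62507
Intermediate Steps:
H = 1 (H = 1*(-11) + 12 = -11 + 12 = 1)
(H - 4*(-32))*(-743) - 22622*(-7) = (1 - 4*(-32))*(-743) - 22622*(-7) = (1 + 128)*(-743) - 1*(-158354) = 129*(-743) + 158354 = -95847 + 158354 = 62507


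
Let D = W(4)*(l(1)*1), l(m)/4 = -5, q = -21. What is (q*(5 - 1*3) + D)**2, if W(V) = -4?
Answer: 1444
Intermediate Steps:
l(m) = -20 (l(m) = 4*(-5) = -20)
D = 80 (D = -(-80) = -4*(-20) = 80)
(q*(5 - 1*3) + D)**2 = (-21*(5 - 1*3) + 80)**2 = (-21*(5 - 3) + 80)**2 = (-21*2 + 80)**2 = (-42 + 80)**2 = 38**2 = 1444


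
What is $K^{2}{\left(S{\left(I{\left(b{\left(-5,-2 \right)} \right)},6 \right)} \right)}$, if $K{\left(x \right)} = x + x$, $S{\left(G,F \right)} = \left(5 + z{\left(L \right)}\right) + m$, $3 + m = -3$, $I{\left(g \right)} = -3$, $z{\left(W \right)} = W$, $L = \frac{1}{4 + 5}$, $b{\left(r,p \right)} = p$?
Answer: $\frac{256}{81} \approx 3.1605$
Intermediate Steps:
$L = \frac{1}{9} \approx 0.11111$
$m = -6$ ($m = -3 - 3 = -6$)
$S{\left(G,F \right)} = - \frac{8}{9}$ ($S{\left(G,F \right)} = \left(5 + \frac{1}{9}\right) - 6 = \frac{46}{9} - 6 = - \frac{8}{9}$)
$K{\left(x \right)} = 2 x$
$K^{2}{\left(S{\left(I{\left(b{\left(-5,-2 \right)} \right)},6 \right)} \right)} = \left(2 \left(- \frac{8}{9}\right)\right)^{2} = \left(- \frac{16}{9}\right)^{2} = \frac{256}{81}$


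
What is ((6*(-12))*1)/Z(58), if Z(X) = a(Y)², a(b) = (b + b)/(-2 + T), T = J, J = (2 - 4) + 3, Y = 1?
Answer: -18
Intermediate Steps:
J = 1 (J = -2 + 3 = 1)
T = 1
a(b) = -2*b (a(b) = (b + b)/(-2 + 1) = (2*b)/(-1) = (2*b)*(-1) = -2*b)
Z(X) = 4 (Z(X) = (-2*1)² = (-2)² = 4)
((6*(-12))*1)/Z(58) = ((6*(-12))*1)/4 = -72*1*(¼) = -72*¼ = -18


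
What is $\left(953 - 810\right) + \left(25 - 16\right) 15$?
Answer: $278$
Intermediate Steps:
$\left(953 - 810\right) + \left(25 - 16\right) 15 = 143 + 9 \cdot 15 = 143 + 135 = 278$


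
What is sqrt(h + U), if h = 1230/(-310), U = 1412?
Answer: sqrt(1353119)/31 ≈ 37.524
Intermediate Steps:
h = -123/31 (h = 1230*(-1/310) = -123/31 ≈ -3.9677)
sqrt(h + U) = sqrt(-123/31 + 1412) = sqrt(43649/31) = sqrt(1353119)/31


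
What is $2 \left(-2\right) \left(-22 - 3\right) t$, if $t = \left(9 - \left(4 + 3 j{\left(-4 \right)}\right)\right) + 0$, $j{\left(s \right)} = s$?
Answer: $1700$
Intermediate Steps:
$t = 17$ ($t = \left(9 - -8\right) + 0 = \left(9 + \left(12 - 4\right)\right) + 0 = \left(9 + 8\right) + 0 = 17 + 0 = 17$)
$2 \left(-2\right) \left(-22 - 3\right) t = 2 \left(-2\right) \left(-22 - 3\right) 17 = \left(-4\right) \left(-25\right) 17 = 100 \cdot 17 = 1700$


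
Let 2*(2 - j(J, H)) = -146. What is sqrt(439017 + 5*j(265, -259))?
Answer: 4*sqrt(27462) ≈ 662.87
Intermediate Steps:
j(J, H) = 75 (j(J, H) = 2 - 1/2*(-146) = 2 + 73 = 75)
sqrt(439017 + 5*j(265, -259)) = sqrt(439017 + 5*75) = sqrt(439017 + 375) = sqrt(439392) = 4*sqrt(27462)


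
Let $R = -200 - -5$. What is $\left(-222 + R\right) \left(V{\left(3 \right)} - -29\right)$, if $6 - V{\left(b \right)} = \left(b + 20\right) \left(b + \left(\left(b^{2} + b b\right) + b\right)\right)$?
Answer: $215589$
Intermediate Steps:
$R = -195$ ($R = -200 + 5 = -195$)
$V{\left(b \right)} = 6 - \left(20 + b\right) \left(2 b + 2 b^{2}\right)$ ($V{\left(b \right)} = 6 - \left(b + 20\right) \left(b + \left(\left(b^{2} + b b\right) + b\right)\right) = 6 - \left(20 + b\right) \left(b + \left(\left(b^{2} + b^{2}\right) + b\right)\right) = 6 - \left(20 + b\right) \left(b + \left(2 b^{2} + b\right)\right) = 6 - \left(20 + b\right) \left(b + \left(b + 2 b^{2}\right)\right) = 6 - \left(20 + b\right) \left(2 b + 2 b^{2}\right)$)
$\left(-222 + R\right) \left(V{\left(3 \right)} - -29\right) = \left(-222 - 195\right) \left(\left(6 - 42 \cdot 3^{2} - 120 - 2 \cdot 3^{3}\right) - -29\right) = - 417 \left(\left(6 - 378 - 120 - 54\right) + \left(-206 + 235\right)\right) = - 417 \left(\left(6 - 378 - 120 - 54\right) + 29\right) = - 417 \left(-546 + 29\right) = \left(-417\right) \left(-517\right) = 215589$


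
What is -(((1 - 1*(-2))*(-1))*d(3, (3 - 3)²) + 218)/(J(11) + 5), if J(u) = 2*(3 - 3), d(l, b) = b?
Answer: -218/5 ≈ -43.600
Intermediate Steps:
J(u) = 0 (J(u) = 2*0 = 0)
-(((1 - 1*(-2))*(-1))*d(3, (3 - 3)²) + 218)/(J(11) + 5) = -(((1 - 1*(-2))*(-1))*(3 - 3)² + 218)/(0 + 5) = -(((1 + 2)*(-1))*0² + 218)/5 = -((3*(-1))*0 + 218)/5 = -(-3*0 + 218)/5 = -(0 + 218)/5 = -218/5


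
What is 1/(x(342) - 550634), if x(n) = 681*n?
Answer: -1/317732 ≈ -3.1473e-6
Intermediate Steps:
1/(x(342) - 550634) = 1/(681*342 - 550634) = 1/(232902 - 550634) = 1/(-317732) = -1/317732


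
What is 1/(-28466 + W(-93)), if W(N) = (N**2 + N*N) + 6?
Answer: -1/11162 ≈ -8.9590e-5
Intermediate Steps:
W(N) = 6 + 2*N**2 (W(N) = (N**2 + N**2) + 6 = 2*N**2 + 6 = 6 + 2*N**2)
1/(-28466 + W(-93)) = 1/(-28466 + (6 + 2*(-93)**2)) = 1/(-28466 + (6 + 2*8649)) = 1/(-28466 + (6 + 17298)) = 1/(-28466 + 17304) = 1/(-11162) = -1/11162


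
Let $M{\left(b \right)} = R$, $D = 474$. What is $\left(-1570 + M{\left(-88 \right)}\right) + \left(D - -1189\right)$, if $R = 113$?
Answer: $206$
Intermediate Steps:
$M{\left(b \right)} = 113$
$\left(-1570 + M{\left(-88 \right)}\right) + \left(D - -1189\right) = \left(-1570 + 113\right) + \left(474 - -1189\right) = -1457 + \left(474 + 1189\right) = -1457 + 1663 = 206$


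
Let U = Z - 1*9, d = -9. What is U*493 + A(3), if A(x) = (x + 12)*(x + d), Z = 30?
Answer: 10263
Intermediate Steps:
U = 21 (U = 30 - 1*9 = 30 - 9 = 21)
A(x) = (-9 + x)*(12 + x) (A(x) = (x + 12)*(x - 9) = (12 + x)*(-9 + x) = (-9 + x)*(12 + x))
U*493 + A(3) = 21*493 + (-108 + 3² + 3*3) = 10353 + (-108 + 9 + 9) = 10353 - 90 = 10263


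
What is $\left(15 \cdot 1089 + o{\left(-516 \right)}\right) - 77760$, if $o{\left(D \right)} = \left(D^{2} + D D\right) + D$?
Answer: $470571$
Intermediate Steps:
$o{\left(D \right)} = D + 2 D^{2}$ ($o{\left(D \right)} = \left(D^{2} + D^{2}\right) + D = 2 D^{2} + D = D + 2 D^{2}$)
$\left(15 \cdot 1089 + o{\left(-516 \right)}\right) - 77760 = \left(15 \cdot 1089 - 516 \left(1 + 2 \left(-516\right)\right)\right) - 77760 = \left(16335 - 516 \left(1 - 1032\right)\right) - 77760 = \left(16335 - -531996\right) - 77760 = \left(16335 + 531996\right) - 77760 = 548331 - 77760 = 470571$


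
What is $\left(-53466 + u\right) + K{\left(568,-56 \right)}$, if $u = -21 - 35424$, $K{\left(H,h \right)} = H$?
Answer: $-88343$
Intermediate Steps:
$u = -35445$ ($u = -21 - 35424 = -35445$)
$\left(-53466 + u\right) + K{\left(568,-56 \right)} = \left(-53466 - 35445\right) + 568 = -88911 + 568 = -88343$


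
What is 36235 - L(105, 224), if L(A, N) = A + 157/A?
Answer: 3793493/105 ≈ 36129.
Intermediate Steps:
36235 - L(105, 224) = 36235 - (105 + 157/105) = 36235 - 1*11182/105 = 36235 - 11182/105 = 3793493/105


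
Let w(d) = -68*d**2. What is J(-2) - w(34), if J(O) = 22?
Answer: 78630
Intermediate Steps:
J(-2) - w(34) = 22 - (-68)*34**2 = 22 - (-68)*1156 = 22 - 1*(-78608) = 22 + 78608 = 78630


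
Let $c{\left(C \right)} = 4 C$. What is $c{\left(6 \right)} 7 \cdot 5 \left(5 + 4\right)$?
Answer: $7560$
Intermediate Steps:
$c{\left(6 \right)} 7 \cdot 5 \left(5 + 4\right) = 4 \cdot 6 \cdot 7 \cdot 5 \left(5 + 4\right) = 24 \cdot 7 \cdot 5 \cdot 9 = 168 \cdot 45 = 7560$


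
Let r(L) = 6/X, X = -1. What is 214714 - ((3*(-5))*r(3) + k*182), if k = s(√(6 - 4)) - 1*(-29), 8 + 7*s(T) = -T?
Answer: 209554 + 26*√2 ≈ 2.0959e+5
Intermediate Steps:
r(L) = -6 (r(L) = 6/(-1) = 6*(-1) = -6)
s(T) = -8/7 - T/7 (s(T) = -8/7 + (-T)/7 = -8/7 - T/7)
k = 195/7 - √2/7 (k = (-8/7 - √(6 - 4)/7) - 1*(-29) = (-8/7 - √2/7) + 29 = 195/7 - √2/7 ≈ 27.655)
214714 - ((3*(-5))*r(3) + k*182) = 214714 - ((3*(-5))*(-6) + (195/7 - √2/7)*182) = 214714 - (-15*(-6) + (5070 - 26*√2)) = 214714 - (90 + (5070 - 26*√2)) = 214714 - (5160 - 26*√2) = 214714 + (-5160 + 26*√2) = 209554 + 26*√2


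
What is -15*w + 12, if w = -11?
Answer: 177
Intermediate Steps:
-15*w + 12 = -15*(-11) + 12 = 165 + 12 = 177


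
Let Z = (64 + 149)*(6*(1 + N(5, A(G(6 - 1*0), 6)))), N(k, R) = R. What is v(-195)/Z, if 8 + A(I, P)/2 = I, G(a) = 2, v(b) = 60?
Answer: -10/2343 ≈ -0.0042680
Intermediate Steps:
A(I, P) = -16 + 2*I
Z = -14058 (Z = (64 + 149)*(6*(1 + (-16 + 2*2))) = 213*(6*(1 + (-16 + 4))) = 213*(6*(1 - 12)) = 213*(6*(-11)) = 213*(-66) = -14058)
v(-195)/Z = 60/(-14058) = 60*(-1/14058) = -10/2343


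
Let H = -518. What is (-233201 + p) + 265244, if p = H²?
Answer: 300367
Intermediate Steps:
p = 268324 (p = (-518)² = 268324)
(-233201 + p) + 265244 = (-233201 + 268324) + 265244 = 35123 + 265244 = 300367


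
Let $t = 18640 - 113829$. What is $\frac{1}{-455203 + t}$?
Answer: $- \frac{1}{550392} \approx -1.8169 \cdot 10^{-6}$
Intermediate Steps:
$t = -95189$
$\frac{1}{-455203 + t} = \frac{1}{-455203 - 95189} = \frac{1}{-550392} = - \frac{1}{550392}$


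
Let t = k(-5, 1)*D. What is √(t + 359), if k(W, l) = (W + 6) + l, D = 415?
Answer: √1189 ≈ 34.482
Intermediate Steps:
k(W, l) = 6 + W + l (k(W, l) = (6 + W) + l = 6 + W + l)
t = 830 (t = (6 - 5 + 1)*415 = 2*415 = 830)
√(t + 359) = √(830 + 359) = √1189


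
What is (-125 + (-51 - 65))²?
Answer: 58081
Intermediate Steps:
(-125 + (-51 - 65))² = (-125 - 116)² = (-241)² = 58081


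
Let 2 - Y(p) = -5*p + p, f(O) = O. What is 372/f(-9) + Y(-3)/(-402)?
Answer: -8303/201 ≈ -41.308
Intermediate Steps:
Y(p) = 2 + 4*p (Y(p) = 2 - (-5*p + p) = 2 - (-4)*p = 2 + 4*p)
372/f(-9) + Y(-3)/(-402) = 372/(-9) + (2 + 4*(-3))/(-402) = 372*(-⅑) + (2 - 12)*(-1/402) = -124/3 - 10*(-1/402) = -124/3 + 5/201 = -8303/201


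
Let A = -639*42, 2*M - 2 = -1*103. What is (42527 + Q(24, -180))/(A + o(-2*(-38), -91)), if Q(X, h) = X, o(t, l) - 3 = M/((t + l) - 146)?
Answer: -13701422/8640769 ≈ -1.5857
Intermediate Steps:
M = -101/2 (M = 1 + (-1*103)/2 = 1 + (½)*(-103) = 1 - 103/2 = -101/2 ≈ -50.500)
o(t, l) = 3 - 101/(2*(-146 + l + t)) (o(t, l) = 3 - 101/(2*((t + l) - 146)) = 3 - 101/(2*((l + t) - 146)) = 3 - 101/(2*(-146 + l + t)))
A = -26838
(42527 + Q(24, -180))/(A + o(-2*(-38), -91)) = (42527 + 24)/(-26838 + (-977/2 + 3*(-91) + 3*(-2*(-38)))/(-146 - 91 - 2*(-38))) = 42551/(-26838 + (-977/2 - 273 + 3*76)/(-146 - 91 + 76)) = 42551/(-26838 + (-977/2 - 273 + 228)/(-161)) = 42551/(-26838 - 1/161*(-1067/2)) = 42551/(-26838 + 1067/322) = 42551/(-8640769/322) = 42551*(-322/8640769) = -13701422/8640769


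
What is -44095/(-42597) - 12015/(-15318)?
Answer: 131916685/72500094 ≈ 1.8195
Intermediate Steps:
-44095/(-42597) - 12015/(-15318) = -44095*(-1/42597) - 12015*(-1/15318) = 44095/42597 + 1335/1702 = 131916685/72500094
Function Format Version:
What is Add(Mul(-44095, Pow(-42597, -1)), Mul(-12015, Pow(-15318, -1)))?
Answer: Rational(131916685, 72500094) ≈ 1.8195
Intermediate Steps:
Add(Mul(-44095, Pow(-42597, -1)), Mul(-12015, Pow(-15318, -1))) = Add(Mul(-44095, Rational(-1, 42597)), Mul(-12015, Rational(-1, 15318))) = Add(Rational(44095, 42597), Rational(1335, 1702)) = Rational(131916685, 72500094)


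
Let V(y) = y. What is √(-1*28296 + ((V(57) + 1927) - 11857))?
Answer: 3*I*√4241 ≈ 195.37*I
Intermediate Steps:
√(-1*28296 + ((V(57) + 1927) - 11857)) = √(-1*28296 + ((57 + 1927) - 11857)) = √(-28296 + (1984 - 11857)) = √(-28296 - 9873) = √(-38169) = 3*I*√4241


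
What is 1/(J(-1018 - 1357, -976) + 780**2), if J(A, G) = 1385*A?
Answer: -1/2680975 ≈ -3.7300e-7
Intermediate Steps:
1/(J(-1018 - 1357, -976) + 780**2) = 1/(1385*(-1018 - 1357) + 780**2) = 1/(1385*(-2375) + 608400) = 1/(-3289375 + 608400) = 1/(-2680975) = -1/2680975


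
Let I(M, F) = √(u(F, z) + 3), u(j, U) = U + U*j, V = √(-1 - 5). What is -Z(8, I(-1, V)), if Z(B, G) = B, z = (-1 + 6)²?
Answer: -8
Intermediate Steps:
z = 25 (z = 5² = 25)
V = I*√6 (V = √(-6) = I*√6 ≈ 2.4495*I)
I(M, F) = √(28 + 25*F) (I(M, F) = √(25*(1 + F) + 3) = √((25 + 25*F) + 3) = √(28 + 25*F))
-Z(8, I(-1, V)) = -1*8 = -8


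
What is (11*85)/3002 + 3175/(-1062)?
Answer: -2134595/797031 ≈ -2.6782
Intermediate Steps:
(11*85)/3002 + 3175/(-1062) = 935*(1/3002) + 3175*(-1/1062) = 935/3002 - 3175/1062 = -2134595/797031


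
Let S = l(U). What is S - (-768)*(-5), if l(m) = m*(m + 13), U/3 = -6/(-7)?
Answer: -186198/49 ≈ -3800.0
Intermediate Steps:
U = 18/7 (U = 3*(-6/(-7)) = 3*(-6*(-1/7)) = 3*(6/7) = 18/7 ≈ 2.5714)
l(m) = m*(13 + m)
S = 1962/49 (S = 18*(13 + 18/7)/7 = (18/7)*(109/7) = 1962/49 ≈ 40.041)
S - (-768)*(-5) = 1962/49 - (-768)*(-5) = 1962/49 - 96*40 = 1962/49 - 3840 = -186198/49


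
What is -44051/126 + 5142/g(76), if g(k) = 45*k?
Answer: -297632/855 ≈ -348.11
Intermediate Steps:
-44051/126 + 5142/g(76) = -44051/126 + 5142/((45*76)) = -44051*1/126 + 5142/3420 = -6293/18 + 5142*(1/3420) = -6293/18 + 857/570 = -297632/855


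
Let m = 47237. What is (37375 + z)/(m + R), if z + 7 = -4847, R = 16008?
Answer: 32521/63245 ≈ 0.51421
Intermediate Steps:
z = -4854 (z = -7 - 4847 = -4854)
(37375 + z)/(m + R) = (37375 - 4854)/(47237 + 16008) = 32521/63245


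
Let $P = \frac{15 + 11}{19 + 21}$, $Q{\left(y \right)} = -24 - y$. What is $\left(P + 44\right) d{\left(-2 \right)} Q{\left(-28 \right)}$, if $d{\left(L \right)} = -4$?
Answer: $- \frac{3572}{5} \approx -714.4$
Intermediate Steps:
$P = \frac{13}{20}$ ($P = \frac{26}{40} = 26 \cdot \frac{1}{40} = \frac{13}{20} \approx 0.65$)
$\left(P + 44\right) d{\left(-2 \right)} Q{\left(-28 \right)} = \left(\frac{13}{20} + 44\right) \left(-4\right) \left(-24 - -28\right) = \frac{893}{20} \left(-4\right) \left(-24 + 28\right) = \left(- \frac{893}{5}\right) 4 = - \frac{3572}{5}$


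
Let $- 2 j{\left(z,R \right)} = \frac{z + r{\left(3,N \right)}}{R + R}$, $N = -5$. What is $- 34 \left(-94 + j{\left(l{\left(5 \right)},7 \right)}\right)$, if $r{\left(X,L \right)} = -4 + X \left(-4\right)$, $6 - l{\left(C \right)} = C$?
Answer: $\frac{44489}{14} \approx 3177.8$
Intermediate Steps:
$l{\left(C \right)} = 6 - C$
$r{\left(X,L \right)} = -4 - 4 X$
$j{\left(z,R \right)} = - \frac{-16 + z}{4 R}$ ($j{\left(z,R \right)} = - \frac{\left(z - 16\right) \frac{1}{R + R}}{2} = - \frac{\left(z - 16\right) \frac{1}{2 R}}{2} = - \frac{\left(-16 + z\right) \frac{1}{2 R}}{2} = - \frac{\frac{1}{2} \frac{1}{R} \left(-16 + z\right)}{2} = - \frac{-16 + z}{4 R}$)
$- 34 \left(-94 + j{\left(l{\left(5 \right)},7 \right)}\right) = - 34 \left(-94 + \frac{16 - \left(6 - 5\right)}{4 \cdot 7}\right) = - 34 \left(-94 + \frac{1}{4} \cdot \frac{1}{7} \left(16 - \left(6 - 5\right)\right)\right) = - 34 \left(-94 + \frac{1}{4} \cdot \frac{1}{7} \left(16 - 1\right)\right) = - 34 \left(-94 + \frac{1}{4} \cdot \frac{1}{7} \cdot 15\right) = - 34 \left(-94 + \frac{15}{28}\right) = \left(-34\right) \left(- \frac{2617}{28}\right) = \frac{44489}{14}$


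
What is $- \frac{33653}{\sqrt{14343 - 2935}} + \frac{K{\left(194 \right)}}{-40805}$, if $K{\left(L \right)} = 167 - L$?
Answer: $\frac{27}{40805} - \frac{33653 \sqrt{713}}{2852} \approx -315.08$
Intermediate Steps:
$- \frac{33653}{\sqrt{14343 - 2935}} + \frac{K{\left(194 \right)}}{-40805} = - \frac{33653}{\sqrt{14343 - 2935}} + \frac{167 - 194}{-40805} = - \frac{33653}{\sqrt{11408}} + \left(167 - 194\right) \left(- \frac{1}{40805}\right) = - \frac{33653}{4 \sqrt{713}} - - \frac{27}{40805} = - 33653 \frac{\sqrt{713}}{2852} + \frac{27}{40805} = - \frac{33653 \sqrt{713}}{2852} + \frac{27}{40805} = \frac{27}{40805} - \frac{33653 \sqrt{713}}{2852}$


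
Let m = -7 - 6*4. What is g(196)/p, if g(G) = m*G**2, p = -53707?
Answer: 1190896/53707 ≈ 22.174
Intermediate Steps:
m = -31 (m = -7 - 24 = -31)
g(G) = -31*G**2
g(196)/p = -31*196**2/(-53707) = -31*38416*(-1/53707) = -1190896*(-1/53707) = 1190896/53707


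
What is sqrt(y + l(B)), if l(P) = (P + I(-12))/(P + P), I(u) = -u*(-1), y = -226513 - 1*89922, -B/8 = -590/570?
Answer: I*sqrt(4406044067)/118 ≈ 562.53*I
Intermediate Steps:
B = 472/57 (B = -(-4720)/570 = -8*(-59/57) = 472/57 ≈ 8.2807)
y = -316435 (y = -226513 - 89922 = -316435)
I(u) = u
l(P) = (-12 + P)/(2*P) (l(P) = (P - 12)/(P + P) = (-12 + P)/((2*P)) = (-12 + P)*(1/(2*P)) = (-12 + P)/(2*P))
sqrt(y + l(B)) = sqrt(-316435 + (-12 + 472/57)/(2*(472/57))) = sqrt(-316435 + (1/2)*(57/472)*(-212/57)) = sqrt(-316435 - 53/236) = sqrt(-74678713/236) = I*sqrt(4406044067)/118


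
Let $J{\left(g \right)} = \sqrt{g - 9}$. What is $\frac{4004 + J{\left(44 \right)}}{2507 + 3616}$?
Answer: $\frac{308}{471} + \frac{\sqrt{35}}{6123} \approx 0.65489$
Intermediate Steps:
$J{\left(g \right)} = \sqrt{-9 + g}$
$\frac{4004 + J{\left(44 \right)}}{2507 + 3616} = \frac{4004 + \sqrt{-9 + 44}}{2507 + 3616} = \frac{4004 + \sqrt{35}}{6123} = \left(4004 + \sqrt{35}\right) \frac{1}{6123} = \frac{308}{471} + \frac{\sqrt{35}}{6123}$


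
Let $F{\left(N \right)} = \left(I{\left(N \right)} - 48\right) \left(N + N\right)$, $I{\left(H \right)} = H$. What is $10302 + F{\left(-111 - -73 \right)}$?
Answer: $16838$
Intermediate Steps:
$F{\left(N \right)} = 2 N \left(-48 + N\right)$ ($F{\left(N \right)} = \left(N - 48\right) \left(N + N\right) = \left(-48 + N\right) 2 N = 2 N \left(-48 + N\right)$)
$10302 + F{\left(-111 - -73 \right)} = 10302 + 2 \left(-111 - -73\right) \left(-48 - 38\right) = 10302 + 2 \left(-111 + 73\right) \left(-48 + \left(-111 + 73\right)\right) = 10302 + 2 \left(-38\right) \left(-48 - 38\right) = 10302 + 2 \left(-38\right) \left(-86\right) = 10302 + 6536 = 16838$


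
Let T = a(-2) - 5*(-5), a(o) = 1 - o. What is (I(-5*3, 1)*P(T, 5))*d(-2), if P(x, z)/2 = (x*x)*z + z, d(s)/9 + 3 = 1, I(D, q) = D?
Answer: 2119500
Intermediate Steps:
d(s) = -18 (d(s) = -27 + 9*1 = -27 + 9 = -18)
T = 28 (T = (1 - 1*(-2)) - 5*(-5) = (1 + 2) + 25 = 3 + 25 = 28)
P(x, z) = 2*z + 2*z*x**2 (P(x, z) = 2*((x*x)*z + z) = 2*(x**2*z + z) = 2*(z*x**2 + z) = 2*(z + z*x**2) = 2*z + 2*z*x**2)
(I(-5*3, 1)*P(T, 5))*d(-2) = ((-5*3)*(2*5*(1 + 28**2)))*(-18) = -30*5*(1 + 784)*(-18) = -30*5*785*(-18) = -15*7850*(-18) = -117750*(-18) = 2119500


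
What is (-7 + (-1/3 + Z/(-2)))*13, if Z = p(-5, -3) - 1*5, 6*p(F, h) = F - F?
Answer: -377/6 ≈ -62.833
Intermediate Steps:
p(F, h) = 0 (p(F, h) = (F - F)/6 = (1/6)*0 = 0)
Z = -5 (Z = 0 - 1*5 = 0 - 5 = -5)
(-7 + (-1/3 + Z/(-2)))*13 = (-7 + (-1/3 - 5/(-2)))*13 = (-7 + (-1*1/3 - 5*(-1/2)))*13 = (-7 + (-1/3 + 5/2))*13 = (-7 + 13/6)*13 = -29/6*13 = -377/6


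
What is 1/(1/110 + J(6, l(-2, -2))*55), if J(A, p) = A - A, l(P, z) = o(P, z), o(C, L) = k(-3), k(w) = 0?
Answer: 110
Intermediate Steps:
o(C, L) = 0
l(P, z) = 0
J(A, p) = 0
1/(1/110 + J(6, l(-2, -2))*55) = 1/(1/110 + 0*55) = 1/(1/110 + 0) = 1/(1/110) = 110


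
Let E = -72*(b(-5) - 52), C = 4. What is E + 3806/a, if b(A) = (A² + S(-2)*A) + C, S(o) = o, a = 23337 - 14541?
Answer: 4118431/4398 ≈ 936.43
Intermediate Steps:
a = 8796
b(A) = 4 + A² - 2*A (b(A) = (A² - 2*A) + 4 = 4 + A² - 2*A)
E = 936 (E = -72*((4 + (-5)² - 2*(-5)) - 52) = -72*((4 + 25 + 10) - 52) = -72*(39 - 52) = -72*(-13) = 936)
E + 3806/a = 936 + 3806/8796 = 936 + 3806*(1/8796) = 936 + 1903/4398 = 4118431/4398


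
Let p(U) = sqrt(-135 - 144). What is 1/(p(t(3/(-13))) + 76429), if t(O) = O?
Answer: 76429/5841392320 - 3*I*sqrt(31)/5841392320 ≈ 1.3084e-5 - 2.8595e-9*I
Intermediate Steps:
p(U) = 3*I*sqrt(31) (p(U) = sqrt(-279) = 3*I*sqrt(31))
1/(p(t(3/(-13))) + 76429) = 1/(3*I*sqrt(31) + 76429) = 1/(76429 + 3*I*sqrt(31))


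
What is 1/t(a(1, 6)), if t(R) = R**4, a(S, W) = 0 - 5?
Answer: 1/625 ≈ 0.0016000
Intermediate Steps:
a(S, W) = -5
1/t(a(1, 6)) = 1/((-5)**4) = 1/625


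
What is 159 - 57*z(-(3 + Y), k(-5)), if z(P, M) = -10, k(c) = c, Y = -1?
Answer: 729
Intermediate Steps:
159 - 57*z(-(3 + Y), k(-5)) = 159 - 57*(-10) = 159 + 570 = 729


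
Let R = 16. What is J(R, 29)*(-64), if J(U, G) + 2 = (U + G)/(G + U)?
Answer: 64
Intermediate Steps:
J(U, G) = -1 (J(U, G) = -2 + (U + G)/(G + U) = -2 + (G + U)/(G + U) = -2 + 1 = -1)
J(R, 29)*(-64) = -1*(-64) = 64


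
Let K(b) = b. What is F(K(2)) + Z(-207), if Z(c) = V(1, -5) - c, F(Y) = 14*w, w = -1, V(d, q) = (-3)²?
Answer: 202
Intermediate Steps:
V(d, q) = 9
F(Y) = -14 (F(Y) = 14*(-1) = -14)
Z(c) = 9 - c
F(K(2)) + Z(-207) = -14 + (9 - 1*(-207)) = -14 + (9 + 207) = -14 + 216 = 202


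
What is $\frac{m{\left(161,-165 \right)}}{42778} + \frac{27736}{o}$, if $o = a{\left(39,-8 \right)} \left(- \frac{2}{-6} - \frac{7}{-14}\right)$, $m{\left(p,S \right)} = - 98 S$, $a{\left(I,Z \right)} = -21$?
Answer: $- \frac{1186207633}{748615} \approx -1584.5$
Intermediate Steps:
$o = - \frac{35}{2}$ ($o = - 21 \left(- \frac{2}{-6} - \frac{7}{-14}\right) = - 21 \left(\left(-2\right) \left(- \frac{1}{6}\right) - - \frac{1}{2}\right) = - 21 \left(\frac{1}{3} + \frac{1}{2}\right) = \left(-21\right) \frac{5}{6} = - \frac{35}{2} \approx -17.5$)
$\frac{m{\left(161,-165 \right)}}{42778} + \frac{27736}{o} = \frac{\left(-98\right) \left(-165\right)}{42778} + \frac{27736}{- \frac{35}{2}} = 16170 \cdot \frac{1}{42778} + 27736 \left(- \frac{2}{35}\right) = \frac{8085}{21389} - \frac{55472}{35} = - \frac{1186207633}{748615}$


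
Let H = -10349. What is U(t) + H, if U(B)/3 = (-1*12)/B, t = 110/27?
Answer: -569681/55 ≈ -10358.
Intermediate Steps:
t = 110/27 (t = 110*(1/27) = 110/27 ≈ 4.0741)
U(B) = -36/B (U(B) = 3*((-1*12)/B) = 3*(-12/B) = -36/B)
U(t) + H = -36/110/27 - 10349 = -36*27/110 - 10349 = -486/55 - 10349 = -569681/55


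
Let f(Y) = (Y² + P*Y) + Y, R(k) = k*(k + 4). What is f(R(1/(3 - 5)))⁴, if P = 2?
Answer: 1500625/65536 ≈ 22.898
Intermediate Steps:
R(k) = k*(4 + k)
f(Y) = Y² + 3*Y (f(Y) = (Y² + 2*Y) + Y = Y² + 3*Y)
f(R(1/(3 - 5)))⁴ = (((4 + 1/(3 - 5))/(3 - 5))*(3 + (4 + 1/(3 - 5))/(3 - 5)))⁴ = (((4 + 1/(-2))/(-2))*(3 + (4 + 1/(-2))/(-2)))⁴ = ((-(4 - ½)/2)*(3 - (4 - ½)/2))⁴ = ((-½*7/2)*(3 - ½*7/2))⁴ = (-7*(3 - 7/4)/4)⁴ = (-7/4*5/4)⁴ = (-35/16)⁴ = 1500625/65536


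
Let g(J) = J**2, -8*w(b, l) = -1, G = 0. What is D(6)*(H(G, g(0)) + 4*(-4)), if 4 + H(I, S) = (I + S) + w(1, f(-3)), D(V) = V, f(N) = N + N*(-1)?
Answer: -477/4 ≈ -119.25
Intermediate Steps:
f(N) = 0 (f(N) = N - N = 0)
w(b, l) = 1/8 (w(b, l) = -1/8*(-1) = 1/8)
H(I, S) = -31/8 + I + S (H(I, S) = -4 + ((I + S) + 1/8) = -4 + (1/8 + I + S) = -31/8 + I + S)
D(6)*(H(G, g(0)) + 4*(-4)) = 6*((-31/8 + 0 + 0**2) + 4*(-4)) = 6*((-31/8 + 0 + 0) - 16) = 6*(-31/8 - 16) = 6*(-159/8) = -477/4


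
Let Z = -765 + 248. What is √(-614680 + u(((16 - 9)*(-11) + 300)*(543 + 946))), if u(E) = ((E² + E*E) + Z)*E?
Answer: 3*√8135535932916963 ≈ 2.7059e+8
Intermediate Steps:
Z = -517
u(E) = E*(-517 + 2*E²) (u(E) = ((E² + E*E) - 517)*E = ((E² + E²) - 517)*E = (2*E² - 517)*E = (-517 + 2*E²)*E = E*(-517 + 2*E²))
√(-614680 + u(((16 - 9)*(-11) + 300)*(543 + 946))) = √(-614680 + (((16 - 9)*(-11) + 300)*(543 + 946))*(-517 + 2*(((16 - 9)*(-11) + 300)*(543 + 946))²)) = √(-614680 + ((7*(-11) + 300)*1489)*(-517 + 2*((7*(-11) + 300)*1489)²)) = √(-614680 + ((-77 + 300)*1489)*(-517 + 2*((-77 + 300)*1489)²)) = √(-614680 + (223*1489)*(-517 + 2*(223*1489)²)) = √(-614680 + 332047*(-517 + 2*332047²)) = √(-614680 + 332047*(-517 + 2*110255210209)) = √(-614680 + 332047*(-517 + 220510420418)) = √(-614680 + 332047*220510419901) = √(-614680 + 73219823396867347) = √73219823396252667 = 3*√8135535932916963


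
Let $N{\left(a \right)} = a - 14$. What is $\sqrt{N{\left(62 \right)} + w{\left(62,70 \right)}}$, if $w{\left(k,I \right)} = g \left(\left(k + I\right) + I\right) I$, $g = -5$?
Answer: $2 i \sqrt{17663} \approx 265.8 i$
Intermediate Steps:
$N{\left(a \right)} = -14 + a$
$w{\left(k,I \right)} = I \left(- 10 I - 5 k\right)$ ($w{\left(k,I \right)} = - 5 \left(\left(k + I\right) + I\right) I = - 5 \left(\left(I + k\right) + I\right) I = - 5 \left(k + 2 I\right) I = \left(- 10 I - 5 k\right) I = I \left(- 10 I - 5 k\right)$)
$\sqrt{N{\left(62 \right)} + w{\left(62,70 \right)}} = \sqrt{\left(-14 + 62\right) - 350 \left(62 + 2 \cdot 70\right)} = \sqrt{48 - 350 \left(62 + 140\right)} = \sqrt{48 - 350 \cdot 202} = \sqrt{48 - 70700} = \sqrt{-70652} = 2 i \sqrt{17663}$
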